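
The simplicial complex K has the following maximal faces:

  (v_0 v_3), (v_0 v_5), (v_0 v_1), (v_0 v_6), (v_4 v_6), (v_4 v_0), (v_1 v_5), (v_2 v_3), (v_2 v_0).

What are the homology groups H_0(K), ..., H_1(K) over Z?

H_0 ≅ Z,  H_1 ≅ Z^3.

Order the vertices as v_0 < v_1 < v_2 < v_3 < v_4 < v_5 < v_6. Listing each simplex with vertices in this order, K has dimension 1 with simplices:

  0-simplices (7): [v_0], [v_1], [v_2], [v_3], [v_4], [v_5], [v_6]
  1-simplices (9): [v_0,v_1], [v_0,v_2], [v_0,v_3], [v_0,v_4], [v_0,v_5], [v_0,v_6], [v_1,v_5], [v_2,v_3], [v_4,v_6]

Hence C_0 ≅ Z^7, C_1 ≅ Z^9.

The boundary map ∂_1: C_1 → C_0 is given by ∂[p,q] = [q] − [p]. For instance
  ∂[v_0,v_4] = [v_4] − [v_0].
The 7×9 boundary matrix has rank 6 and Smith normal form diag(1,1,1,1,1,1).

From H_k ≅ ker(∂_k) / im(∂_{k+1}) we obtain:

  H_0: rank C_0 − rank ∂_1 = 7 − 6 = 1, and the invariant factors of ∂_1 are all 1, so H_0 ≅ Z.
  H_1: rank ker ∂_1 − rank ∂_2 = (9 − 6) − 0 = 3, and there is no ∂_2, so H_1 ≅ Z^3.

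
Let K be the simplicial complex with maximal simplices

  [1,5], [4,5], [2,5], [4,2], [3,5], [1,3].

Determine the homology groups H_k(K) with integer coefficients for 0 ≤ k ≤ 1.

Fix the vertex order 1 < 2 < 3 < 4 < 5 and write every simplex with vertices in increasing order. Then dim K = 1 and the simplices of K are:

  0-simplices (5): [1], [2], [3], [4], [5]
  1-simplices (6): [1,3], [1,5], [2,4], [2,5], [3,5], [4,5]

giving chain groups C_0 ≅ Z^5, C_1 ≅ Z^6.

The boundary map ∂_1: C_1 → C_0 sends each edge [p,q] (with p < q) to q − p. For instance
  ∂[2,4] = [4] − [2].
This gives a 5×6 integer matrix of rank 4; reducing to Smith normal form yields diagonal entries (1,1,1,1).

From H_k ≅ ker(∂_k) / im(∂_{k+1}) we obtain:

  H_0: rank C_0 − rank ∂_1 = 5 − 4 = 1, and the invariant factors of ∂_1 are all 1, so H_0 ≅ Z.
  H_1: rank ker ∂_1 − rank ∂_2 = (6 − 4) − 0 = 2, and there is no ∂_2, so H_1 ≅ Z^2.

(K is a triangulation of a wedge of 2 circles.)

H_0 ≅ Z,  H_1 ≅ Z^2.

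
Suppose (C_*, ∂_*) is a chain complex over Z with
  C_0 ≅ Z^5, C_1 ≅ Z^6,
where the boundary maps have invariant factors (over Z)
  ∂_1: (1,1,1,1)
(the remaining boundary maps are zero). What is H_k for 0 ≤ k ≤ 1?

H_0: b_0 = 5 − 0 − 4 = 1; torsion from ∂_1 factors > 1: none. So H_0 = Z.
H_1: b_1 = 6 − 4 − 0 = 2; torsion from ∂_2 factors > 1: none. So H_1 = Z^2.

H_0 = Z,  H_1 = Z^2.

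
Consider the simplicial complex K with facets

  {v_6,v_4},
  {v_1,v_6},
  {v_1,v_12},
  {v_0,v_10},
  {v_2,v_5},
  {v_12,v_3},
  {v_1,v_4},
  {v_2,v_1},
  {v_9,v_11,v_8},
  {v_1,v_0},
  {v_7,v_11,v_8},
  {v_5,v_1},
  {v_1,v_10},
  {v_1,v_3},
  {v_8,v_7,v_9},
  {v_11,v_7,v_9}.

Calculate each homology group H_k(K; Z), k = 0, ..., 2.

H_0 ≅ Z^2,  H_1 ≅ Z^4,  H_2 ≅ Z.

Take the total order v_0 < v_1 < v_2 < v_3 < v_4 < v_5 < v_6 < v_7 < v_8 < v_9 < v_10 < v_11 < v_12 on the vertex set. Then K (dimension 2) consists of the simplices:

  0-simplices (13): [v_0], [v_1], [v_2], [v_3], [v_4], [v_5], [v_6], [v_7], [v_8], [v_9], [v_10], [v_11], [v_12]
  1-simplices (18): (18 of them)
  2-simplices (4): [v_7,v_8,v_9], [v_7,v_8,v_11], [v_7,v_9,v_11], [v_8,v_9,v_11]

giving chain groups C_0 ≅ Z^13, C_1 ≅ Z^18, C_2 ≅ Z^4.

Boundary ∂_1: C_1 → C_0 is given by ∂[p,q] = [q] − [p]. For instance
  ∂[v_7,v_11] = [v_11] − [v_7].
The 13×18 boundary matrix has rank 11 and Smith normal form diag(1,1,1,1,1,1,1,1,1,1,1).

∂_2: C_2 → C_1 acts by ∂[p,q,r] = [q,r] − [p,r] + [p,q]. For instance
  ∂[v_7,v_8,v_11] = [v_8,v_11] − [v_7,v_11] + [v_7,v_8],
  ∂[v_7,v_9,v_11] = [v_9,v_11] − [v_7,v_11] + [v_7,v_9].
This gives a 18×4 integer matrix of rank 3; reducing to Smith normal form yields diagonal entries (1,1,1).

Reading off H_k = ker ∂_k / im ∂_{k+1}:

  H_0: rank C_0 − rank ∂_1 = 13 − 11 = 2, and the invariant factors of ∂_1 are all 1, so H_0 = Z^2.
  H_1: rank ker ∂_1 − rank ∂_2 = (18 − 11) − 3 = 4, and the invariant factors of ∂_2 are all 1, so H_1 = Z^4.
  H_2: rank ker ∂_2 − rank ∂_3 = (4 − 3) − 0 = 1, and there is no ∂_3, so H_2 = Z.

(K is a triangulation of the disjoint union of the 2-sphere S^2 and a wedge of 4 circles.)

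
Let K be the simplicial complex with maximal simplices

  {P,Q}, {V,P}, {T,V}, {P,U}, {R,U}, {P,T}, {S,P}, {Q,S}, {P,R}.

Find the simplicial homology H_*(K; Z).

H_0 = Z,  H_1 = Z^3.

Fix the vertex order P < Q < R < S < T < U < V and write every simplex with vertices in increasing order. Then dim K = 1 and the simplices of K are:

  0-simplices (7): P, Q, R, S, T, U, V
  1-simplices (9): PQ, PR, PS, PT, PU, PV, QS, RU, TV

Hence C_0 ≅ Z^7, C_1 ≅ Z^9.

Boundary ∂_1: C_1 → C_0 sends each edge [p,q] (with p < q) to q − p.
The 7×9 boundary matrix has rank 6 and Smith normal form diag(1,1,1,1,1,1).

Now H_k = ker ∂_k / im ∂_{k+1}, so:

  H_0: rank C_0 − rank ∂_1 = 7 − 6 = 1, and the invariant factors of ∂_1 are all 1, so H_0 = Z.
  H_1: rank ker ∂_1 − rank ∂_2 = (9 − 6) − 0 = 3, and there is no ∂_2, so H_1 = Z^3.

(K is a triangulation of a wedge of 3 circles.)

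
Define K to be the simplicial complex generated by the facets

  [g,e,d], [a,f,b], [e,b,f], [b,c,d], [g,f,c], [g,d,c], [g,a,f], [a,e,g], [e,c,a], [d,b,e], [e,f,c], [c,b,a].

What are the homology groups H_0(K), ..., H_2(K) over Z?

Fix the vertex order a < b < c < d < e < f < g and write every simplex with vertices in increasing order. Then dim K = 2 and the simplices of K are:

  0-simplices (7): a, b, c, d, e, f, g
  1-simplices (18): ab, ac, ae, af, ag, bc, bd, be, bf, cd, ce, cf, cg, de, dg, ef, eg, fg
  2-simplices (12): abc, abf, ace, aeg, afg, bcd, bde, bef, cdg, cef, cfg, deg

so the chain groups are C_0 ≅ Z^7, C_1 ≅ Z^18, C_2 ≅ Z^12.

The boundary map ∂_1: C_1 → C_0 is given by ∂[p,q] = [q] − [p]. For instance
  ∂cd = d − c.
The 7×18 boundary matrix has rank 6 and Smith normal form diag(1,1,1,1,1,1).

Boundary ∂_2: C_2 → C_1 acts by ∂[p,q,r] = [q,r] − [p,r] + [p,q]. For instance
  ∂ace = ce − ae + ac,
  ∂deg = eg − dg + de.
The 18×12 boundary matrix has rank 12 and Smith normal form diag(1,1,1,1,1,1,1,1,1,1,1,2).

Computing H_k = (kernel of ∂_k) / (image of ∂_{k+1}):

  H_0: rank C_0 − rank ∂_1 = 7 − 6 = 1, and the invariant factors of ∂_1 are all 1, so H_0 ≅ Z.
  H_1: rank ker ∂_1 − rank ∂_2 = (18 − 6) − 12 = 0, and ∂_2 has invariant factor 2 > 1, so H_1 ≅ Z/2Z.
  H_2: rank ker ∂_2 − rank ∂_3 = (12 − 12) − 0 = 0, and there is no ∂_3, so H_2 ≅ 0.

H_0 ≅ Z,  H_1 ≅ Z/2Z,  H_2 = 0.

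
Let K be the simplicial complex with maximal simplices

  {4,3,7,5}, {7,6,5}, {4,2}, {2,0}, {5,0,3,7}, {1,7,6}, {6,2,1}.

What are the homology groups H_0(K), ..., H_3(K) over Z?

Take the total order 0 < 1 < 2 < 3 < 4 < 5 < 6 < 7 on the vertex set. Then K (dimension 3) consists of the simplices:

  0-simplices (8): [0], [1], [2], [3], [4], [5], [6], [7]
  1-simplices (17): [0,2], [0,3], [0,5], [0,7], [1,2], [1,6], [1,7], [2,4], [2,6], [3,4], [3,5], [3,7], [4,5], [4,7], [5,6], [5,7], [6,7]
  2-simplices (10): [0,3,5], [0,3,7], [0,5,7], [1,2,6], [1,6,7], [3,4,5], [3,4,7], [3,5,7], [4,5,7], [5,6,7]
  3-simplices (2): [0,3,5,7], [3,4,5,7]

giving chain groups C_0 ≅ Z^8, C_1 ≅ Z^17, C_2 ≅ Z^10, C_3 ≅ Z^2.

The boundary map ∂_1: C_1 → C_0 is given by ∂[p,q] = [q] − [p].
The resulting 8×17 matrix has rank 7, and its Smith normal form has invariant factors (1,1,1,1,1,1,1).

∂_2: C_2 → C_1 sends each 2-simplex [p,q,r] to [q,r] − [p,r] + [p,q]. For instance
  ∂[1,6,7] = [6,7] − [1,7] + [1,6],
  ∂[4,5,7] = [5,7] − [4,7] + [4,5].
As a 17×10 matrix over Z this has rank 8, with invariant factors (1,1,1,1,1,1,1,1).

The boundary map ∂_3: C_3 → C_2 sends each 3-simplex σ to the alternating sum Σ_i (−1)^i (σ with its i-th vertex removed). For instance
  ∂[3,4,5,7] = [4,5,7] − [3,5,7] + [3,4,7] − [3,4,5],
  ∂[0,3,5,7] = [3,5,7] − [0,5,7] + [0,3,7] − [0,3,5].
As a 10×2 matrix over Z this has rank 2, with invariant factors (1,1).

From H_k ≅ ker(∂_k) / im(∂_{k+1}) we obtain:

  H_0: rank C_0 − rank ∂_1 = 8 − 7 = 1, and the invariant factors of ∂_1 are all 1, so H_0 ≅ Z.
  H_1: rank ker ∂_1 − rank ∂_2 = (17 − 7) − 8 = 2, and the invariant factors of ∂_2 are all 1, so H_1 ≅ Z^2.
  H_2: rank ker ∂_2 − rank ∂_3 = (10 − 8) − 2 = 0, and the invariant factors of ∂_3 are all 1, so H_2 ≅ 0.
  H_3: rank ker ∂_3 − rank ∂_4 = (2 − 2) − 0 = 0, and there is no ∂_4, so H_3 ≅ 0.

H_0 ≅ Z,  H_1 ≅ Z^2,  H_2 = 0,  H_3 = 0.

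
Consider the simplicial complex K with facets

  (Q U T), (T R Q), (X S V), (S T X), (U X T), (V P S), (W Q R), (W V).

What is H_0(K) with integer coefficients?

H_0 = Z.

Take the total order P < Q < R < S < T < U < V < W < X on the vertex set. Then K (dimension 2) consists of the simplices:

  0-simplices (9): P, Q, R, S, T, U, V, W, X
  1-simplices (16): PS, PV, QR, QT, QU, QW, RT, RW, ST, SV, SX, TU, TX, UX, VW, VX
  2-simplices (7): PSV, QRT, QRW, QTU, STX, SVX, TUX

Hence C_0 ≅ Z^9, C_1 ≅ Z^16, C_2 ≅ Z^7.

Boundary ∂_1: C_1 → C_0 sends each edge [p,q] (with p < q) to q − p. For instance
  ∂VW = W − V.
The resulting 9×16 matrix has rank 8, and its Smith normal form has invariant factors (1,1,1,1,1,1,1,1).

The boundary map ∂_2: C_2 → C_1 acts by ∂[p,q,r] = [q,r] − [p,r] + [p,q]. For instance
  ∂SVX = VX − SX + SV,
  ∂TUX = UX − TX + TU.
The resulting 16×7 matrix has rank 7, and its Smith normal form has invariant factors (1,1,1,1,1,1,1).

Computing H_k = (kernel of ∂_k) / (image of ∂_{k+1}):

  H_0: rank C_0 − rank ∂_1 = 9 − 8 = 1, and the invariant factors of ∂_1 are all 1, so H_0 = Z.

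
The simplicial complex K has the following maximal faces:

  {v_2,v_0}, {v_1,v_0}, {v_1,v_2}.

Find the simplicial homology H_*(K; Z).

Fix the vertex order v_0 < v_1 < v_2 and write every simplex with vertices in increasing order. Then dim K = 1 and the simplices of K are:

  0-simplices (3): [v_0], [v_1], [v_2]
  1-simplices (3): [v_0,v_1], [v_0,v_2], [v_1,v_2]

Hence C_0 ≅ Z^3, C_1 ≅ Z^3.

Boundary ∂_1: C_1 → C_0 is given by ∂[p,q] = [q] − [p]. For instance
  ∂[v_0,v_1] = [v_1] − [v_0].
The resulting 3×3 matrix has rank 2, and its Smith normal form has invariant factors (1,1).

Computing H_k = (kernel of ∂_k) / (image of ∂_{k+1}):

  H_0: rank C_0 − rank ∂_1 = 3 − 2 = 1, and the invariant factors of ∂_1 are all 1, so H_0 = Z.
  H_1: rank ker ∂_1 − rank ∂_2 = (3 − 2) − 0 = 1, and there is no ∂_2, so H_1 = Z.

As a check, the Euler characteristic is 3 − 3 = 0, which agrees with 1 − 1 = 0.

H_0 ≅ Z,  H_1 ≅ Z.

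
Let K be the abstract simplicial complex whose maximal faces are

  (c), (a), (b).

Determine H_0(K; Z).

We work with the vertex ordering a < b < c. The simplices of K, each written with vertices in increasing order, are:

  0-simplices (3): a, b, c

giving chain groups C_0 ≅ Z^3.

Now H_k = ker ∂_k / im ∂_{k+1}, so:

  H_0: rank C_0 − rank ∂_1 = 3 − 0 = 3, and there is no ∂_1, so H_0 = Z^3.

(K is a triangulation of a set of 3 points.)

H_0 = Z^3.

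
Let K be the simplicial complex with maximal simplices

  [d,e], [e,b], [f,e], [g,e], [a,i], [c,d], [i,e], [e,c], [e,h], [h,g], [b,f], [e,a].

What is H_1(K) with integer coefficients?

H_1 = Z^4.

Fix the vertex order a < b < c < d < e < f < g < h < i and write every simplex with vertices in increasing order. Then dim K = 1 and the simplices of K are:

  0-simplices (9): a, b, c, d, e, f, g, h, i
  1-simplices (12): ae, ai, be, bf, cd, ce, de, ef, eg, eh, ei, gh

giving chain groups C_0 ≅ Z^9, C_1 ≅ Z^12.

∂_1: C_1 → C_0 sends each edge [p,q] (with p < q) to q − p. For instance
  ∂bf = f − b.
The 9×12 boundary matrix has rank 8 and Smith normal form diag(1,1,1,1,1,1,1,1).

Reading off H_k = ker ∂_k / im ∂_{k+1}:

  H_1: rank ker ∂_1 − rank ∂_2 = (12 − 8) − 0 = 4, and there is no ∂_2, so H_1 = Z^4.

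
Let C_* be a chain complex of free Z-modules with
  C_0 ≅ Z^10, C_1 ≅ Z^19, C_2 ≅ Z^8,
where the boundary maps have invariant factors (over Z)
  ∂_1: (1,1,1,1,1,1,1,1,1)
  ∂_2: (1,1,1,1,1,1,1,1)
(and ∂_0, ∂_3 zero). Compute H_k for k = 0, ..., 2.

H_0 ≅ Z,  H_1 ≅ Z^2,  H_2 = 0.

H_0: b_0 = 10 − 0 − 9 = 1; torsion from ∂_1 factors > 1: none. So H_0 ≅ Z.
H_1: b_1 = 19 − 9 − 8 = 2; torsion from ∂_2 factors > 1: none. So H_1 ≅ Z^2.
H_2: b_2 = 8 − 8 − 0 = 0; torsion from ∂_3 factors > 1: none. So H_2 ≅ 0.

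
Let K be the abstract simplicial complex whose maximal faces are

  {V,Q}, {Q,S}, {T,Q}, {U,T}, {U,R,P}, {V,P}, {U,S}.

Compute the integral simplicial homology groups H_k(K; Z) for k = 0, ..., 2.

We work with the vertex ordering P < Q < R < S < T < U < V. The simplices of K, each written with vertices in increasing order, are:

  0-simplices (7): P, Q, R, S, T, U, V
  1-simplices (9): PR, PU, PV, QS, QT, QV, RU, SU, TU
  2-simplices (1): PRU

giving chain groups C_0 ≅ Z^7, C_1 ≅ Z^9, C_2 ≅ Z^1.

Boundary ∂_1: C_1 → C_0 is given by ∂[p,q] = [q] − [p].
The 7×9 boundary matrix has rank 6 and Smith normal form diag(1,1,1,1,1,1).

Boundary ∂_2: C_2 → C_1 acts by ∂[p,q,r] = [q,r] − [p,r] + [p,q]. For instance
  ∂PRU = RU − PU + PR.
As a 9×1 matrix over Z this has rank 1, with invariant factors (1).

Computing H_k = (kernel of ∂_k) / (image of ∂_{k+1}):

  H_0: rank C_0 − rank ∂_1 = 7 − 6 = 1, and the invariant factors of ∂_1 are all 1, so H_0 = Z.
  H_1: rank ker ∂_1 − rank ∂_2 = (9 − 6) − 1 = 2, and the invariant factors of ∂_2 are all 1, so H_1 = Z^2.
  H_2: rank ker ∂_2 − rank ∂_3 = (1 − 1) − 0 = 0, and there is no ∂_3, so H_2 = 0.

As a check, the Euler characteristic is 7 − 9 + 1 = -1, which agrees with 1 − 2 + 0 = -1.

H_0 = Z,  H_1 = Z^2,  H_2 = 0.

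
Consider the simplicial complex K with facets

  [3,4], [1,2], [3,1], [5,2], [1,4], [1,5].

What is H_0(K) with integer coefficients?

We work with the vertex ordering 1 < 2 < 3 < 4 < 5. The simplices of K, each written with vertices in increasing order, are:

  0-simplices (5): [1], [2], [3], [4], [5]
  1-simplices (6): [1,2], [1,3], [1,4], [1,5], [2,5], [3,4]

Hence C_0 ≅ Z^5, C_1 ≅ Z^6.

∂_1: C_1 → C_0 sends each edge [p,q] (with p < q) to q − p. For instance
  ∂[3,4] = [4] − [3].
As a 5×6 matrix over Z this has rank 4, with invariant factors (1,1,1,1).

Computing H_k = (kernel of ∂_k) / (image of ∂_{k+1}):

  H_0: rank C_0 − rank ∂_1 = 5 − 4 = 1, and the invariant factors of ∂_1 are all 1, so H_0 ≅ Z.

H_0 ≅ Z.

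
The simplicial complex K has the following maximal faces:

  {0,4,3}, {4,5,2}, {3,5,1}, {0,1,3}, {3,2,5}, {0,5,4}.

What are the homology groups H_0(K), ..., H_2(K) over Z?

H_0 = Z,  H_1 = Z,  H_2 = 0.

We work with the vertex ordering 0 < 1 < 2 < 3 < 4 < 5. The simplices of K, each written with vertices in increasing order, are:

  0-simplices (6): [0], [1], [2], [3], [4], [5]
  1-simplices (12): [0,1], [0,3], [0,4], [0,5], [1,3], [1,5], [2,3], [2,4], [2,5], [3,4], [3,5], [4,5]
  2-simplices (6): [0,1,3], [0,3,4], [0,4,5], [1,3,5], [2,3,5], [2,4,5]

Hence C_0 ≅ Z^6, C_1 ≅ Z^12, C_2 ≅ Z^6.

Boundary ∂_1: C_1 → C_0 is given by ∂[p,q] = [q] − [p]. For instance
  ∂[1,3] = [3] − [1].
As a 6×12 matrix over Z this has rank 5, with invariant factors (1,1,1,1,1).

∂_2: C_2 → C_1 maps a triangle to the signed sum of its edges. For instance
  ∂[2,3,5] = [3,5] − [2,5] + [2,3],
  ∂[0,1,3] = [1,3] − [0,3] + [0,1].
The resulting 12×6 matrix has rank 6, and its Smith normal form has invariant factors (1,1,1,1,1,1).

Reading off H_k = ker ∂_k / im ∂_{k+1}:

  H_0: rank C_0 − rank ∂_1 = 6 − 5 = 1, and the invariant factors of ∂_1 are all 1, so H_0 ≅ Z.
  H_1: rank ker ∂_1 − rank ∂_2 = (12 − 5) − 6 = 1, and the invariant factors of ∂_2 are all 1, so H_1 ≅ Z.
  H_2: rank ker ∂_2 − rank ∂_3 = (6 − 6) − 0 = 0, and there is no ∂_3, so H_2 ≅ 0.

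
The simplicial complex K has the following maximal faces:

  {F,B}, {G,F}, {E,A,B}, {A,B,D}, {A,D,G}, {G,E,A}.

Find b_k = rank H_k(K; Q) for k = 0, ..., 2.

Take the total order A < B < D < E < F < G on the vertex set. Then K (dimension 2) consists of the simplices:

  0-simplices (6): A, B, D, E, F, G
  1-simplices (10): AB, AD, AE, AG, BD, BE, BF, DG, EG, FG
  2-simplices (4): ABD, ABE, ADG, AEG

giving chain groups C_0 ≅ Z^6, C_1 ≅ Z^10, C_2 ≅ Z^4.

Boundary ∂_1: C_1 → C_0 sends each edge [p,q] (with p < q) to q − p. For instance
  ∂BF = F − B.
The 6×10 boundary matrix has rank 5 and Smith normal form diag(1,1,1,1,1).

∂_2: C_2 → C_1 acts by ∂[p,q,r] = [q,r] − [p,r] + [p,q]. For instance
  ∂ABD = BD − AD + AB,
  ∂ADG = DG − AG + AD.
This gives a 10×4 integer matrix of rank 4; reducing to Smith normal form yields diagonal entries (1,1,1,1).

Now H_k = ker ∂_k / im ∂_{k+1}, so:

  H_0: rank C_0 − rank ∂_1 = 6 − 5 = 1, and the invariant factors of ∂_1 are all 1, so H_0 ≅ Z.
  H_1: rank ker ∂_1 − rank ∂_2 = (10 − 5) − 4 = 1, and the invariant factors of ∂_2 are all 1, so H_1 ≅ Z.
  H_2: rank ker ∂_2 − rank ∂_3 = (4 − 4) − 0 = 0, and there is no ∂_3, so H_2 ≅ 0.

As a check, the Euler characteristic is 6 − 10 + 4 = 0, which agrees with 1 − 1 + 0 = 0.

Hence the Betti numbers are b_0 = 1, b_1 = 1, b_2 = 0.

b_0 = 1, b_1 = 1, b_2 = 0.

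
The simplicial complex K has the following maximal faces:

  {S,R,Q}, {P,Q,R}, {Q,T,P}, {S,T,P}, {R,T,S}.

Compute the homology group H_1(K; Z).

H_1 ≅ Z.

Order the vertices as P < Q < R < S < T. Listing each simplex with vertices in this order, K has dimension 2 with simplices:

  0-simplices (5): P, Q, R, S, T
  1-simplices (10): PQ, PR, PS, PT, QR, QS, QT, RS, RT, ST
  2-simplices (5): PQR, PQT, PST, QRS, RST

giving chain groups C_0 ≅ Z^5, C_1 ≅ Z^10, C_2 ≅ Z^5.

The boundary map ∂_1: C_1 → C_0 sends each edge [p,q] (with p < q) to q − p. For instance
  ∂RS = S − R.
As a 5×10 matrix over Z this has rank 4, with invariant factors (1,1,1,1).

∂_2: C_2 → C_1 maps a triangle to the signed sum of its edges. For instance
  ∂QRS = RS − QS + QR,
  ∂PQR = QR − PR + PQ.
As a 10×5 matrix over Z this has rank 5, with invariant factors (1,1,1,1,1).

Now H_k = ker ∂_k / im ∂_{k+1}, so:

  H_1: rank ker ∂_1 − rank ∂_2 = (10 − 4) − 5 = 1, and the invariant factors of ∂_2 are all 1, so H_1 = Z.

(K is a triangulation of the Möbius band.)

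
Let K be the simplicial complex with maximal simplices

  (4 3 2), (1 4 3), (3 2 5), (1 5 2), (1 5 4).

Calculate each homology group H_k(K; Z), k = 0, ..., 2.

Fix the vertex order 1 < 2 < 3 < 4 < 5 and write every simplex with vertices in increasing order. Then dim K = 2 and the simplices of K are:

  0-simplices (5): [1], [2], [3], [4], [5]
  1-simplices (10): [1,2], [1,3], [1,4], [1,5], [2,3], [2,4], [2,5], [3,4], [3,5], [4,5]
  2-simplices (5): [1,2,5], [1,3,4], [1,4,5], [2,3,4], [2,3,5]

giving chain groups C_0 ≅ Z^5, C_1 ≅ Z^10, C_2 ≅ Z^5.

∂_1: C_1 → C_0 sends each edge [p,q] (with p < q) to q − p.
This gives a 5×10 integer matrix of rank 4; reducing to Smith normal form yields diagonal entries (1,1,1,1).

Boundary ∂_2: C_2 → C_1 acts by ∂[p,q,r] = [q,r] − [p,r] + [p,q]. For instance
  ∂[1,2,5] = [2,5] − [1,5] + [1,2],
  ∂[2,3,5] = [3,5] − [2,5] + [2,3].
The resulting 10×5 matrix has rank 5, and its Smith normal form has invariant factors (1,1,1,1,1).

Now H_k = ker ∂_k / im ∂_{k+1}, so:

  H_0: rank C_0 − rank ∂_1 = 5 − 4 = 1, and the invariant factors of ∂_1 are all 1, so H_0 = Z.
  H_1: rank ker ∂_1 − rank ∂_2 = (10 − 4) − 5 = 1, and the invariant factors of ∂_2 are all 1, so H_1 = Z.
  H_2: rank ker ∂_2 − rank ∂_3 = (5 − 5) − 0 = 0, and there is no ∂_3, so H_2 = 0.

As a check, the Euler characteristic is 5 − 10 + 5 = 0, which agrees with 1 − 1 + 0 = 0.

H_0 ≅ Z,  H_1 ≅ Z,  H_2 = 0.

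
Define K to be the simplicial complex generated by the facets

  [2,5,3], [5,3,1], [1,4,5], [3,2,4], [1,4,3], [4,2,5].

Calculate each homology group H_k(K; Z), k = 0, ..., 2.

H_0 = Z,  H_1 = 0,  H_2 = Z.

Order the vertices as 1 < 2 < 3 < 4 < 5. Listing each simplex with vertices in this order, K has dimension 2 with simplices:

  0-simplices (5): [1], [2], [3], [4], [5]
  1-simplices (9): [1,3], [1,4], [1,5], [2,3], [2,4], [2,5], [3,4], [3,5], [4,5]
  2-simplices (6): [1,3,4], [1,3,5], [1,4,5], [2,3,4], [2,3,5], [2,4,5]

giving chain groups C_0 ≅ Z^5, C_1 ≅ Z^9, C_2 ≅ Z^6.

Boundary ∂_1: C_1 → C_0 sends each edge [p,q] (with p < q) to q − p. For instance
  ∂[3,4] = [4] − [3].
As a 5×9 matrix over Z this has rank 4, with invariant factors (1,1,1,1).

∂_2: C_2 → C_1 maps a triangle to the signed sum of its edges. For instance
  ∂[2,3,5] = [3,5] − [2,5] + [2,3],
  ∂[1,4,5] = [4,5] − [1,5] + [1,4].
As a 9×6 matrix over Z this has rank 5, with invariant factors (1,1,1,1,1).

Reading off H_k = ker ∂_k / im ∂_{k+1}:

  H_0: rank C_0 − rank ∂_1 = 5 − 4 = 1, and the invariant factors of ∂_1 are all 1, so H_0 = Z.
  H_1: rank ker ∂_1 − rank ∂_2 = (9 − 4) − 5 = 0, and the invariant factors of ∂_2 are all 1, so H_1 = 0.
  H_2: rank ker ∂_2 − rank ∂_3 = (6 − 5) − 0 = 1, and there is no ∂_3, so H_2 = Z.

As a check, the Euler characteristic is 5 − 9 + 6 = 2, which agrees with 1 − 0 + 1 = 2.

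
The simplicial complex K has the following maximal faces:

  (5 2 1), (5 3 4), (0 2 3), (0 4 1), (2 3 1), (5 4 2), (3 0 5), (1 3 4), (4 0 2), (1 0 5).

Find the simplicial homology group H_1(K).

H_1 = Z/2.

Take the total order 0 < 1 < 2 < 3 < 4 < 5 on the vertex set. Then K (dimension 2) consists of the simplices:

  0-simplices (6): [0], [1], [2], [3], [4], [5]
  1-simplices (15): [0,1], [0,2], [0,3], [0,4], [0,5], [1,2], [1,3], [1,4], [1,5], [2,3], [2,4], [2,5], [3,4], [3,5], [4,5]
  2-simplices (10): [0,1,4], [0,1,5], [0,2,3], [0,2,4], [0,3,5], [1,2,3], [1,2,5], [1,3,4], [2,4,5], [3,4,5]

so the chain groups are C_0 ≅ Z^6, C_1 ≅ Z^15, C_2 ≅ Z^10.

Boundary ∂_1: C_1 → C_0 is given by ∂[p,q] = [q] − [p]. For instance
  ∂[1,4] = [4] − [1].
The 6×15 boundary matrix has rank 5 and Smith normal form diag(1,1,1,1,1).

The boundary map ∂_2: C_2 → C_1 acts by ∂[p,q,r] = [q,r] − [p,r] + [p,q]. For instance
  ∂[0,1,4] = [1,4] − [0,4] + [0,1],
  ∂[0,1,5] = [1,5] − [0,5] + [0,1].
The 15×10 boundary matrix has rank 10 and Smith normal form diag(1,1,1,1,1,1,1,1,1,2).

From H_k ≅ ker(∂_k) / im(∂_{k+1}) we obtain:

  H_1: rank ker ∂_1 − rank ∂_2 = (15 − 5) − 10 = 0, and ∂_2 has invariant factor 2 > 1, so H_1 = Z/2.

(K is a triangulation of the real projective plane RP^2.)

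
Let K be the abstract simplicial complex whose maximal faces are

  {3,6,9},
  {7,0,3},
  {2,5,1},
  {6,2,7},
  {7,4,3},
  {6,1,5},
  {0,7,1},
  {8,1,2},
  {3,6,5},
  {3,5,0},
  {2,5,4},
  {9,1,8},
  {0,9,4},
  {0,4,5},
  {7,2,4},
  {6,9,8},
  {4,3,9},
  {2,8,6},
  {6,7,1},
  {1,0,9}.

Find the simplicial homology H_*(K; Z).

H_0 = Z,  H_1 = Z ⊕ Z_2,  H_2 = 0.

Take the total order 0 < 1 < 2 < 3 < 4 < 5 < 6 < 7 < 8 < 9 on the vertex set. Then K (dimension 2) consists of the simplices:

  0-simplices (10): [0], [1], [2], [3], [4], [5], [6], [7], [8], [9]
  1-simplices (30): (30 of them)
  2-simplices (20): (20 of them)

giving chain groups C_0 ≅ Z^10, C_1 ≅ Z^30, C_2 ≅ Z^20.

∂_1: C_1 → C_0 sends each edge [p,q] (with p < q) to q − p.
The resulting 10×30 matrix has rank 9, and its Smith normal form has invariant factors (1,1,1,1,1,1,1,1,1).

∂_2: C_2 → C_1 acts by ∂[p,q,r] = [q,r] − [p,r] + [p,q]. For instance
  ∂[0,3,5] = [3,5] − [0,5] + [0,3],
  ∂[1,2,5] = [2,5] − [1,5] + [1,2].
The resulting 30×20 matrix has rank 20, and its Smith normal form has invariant factors (1,1,1,1,1,1,1,1,1,1,1,1,1,1,1,1,1,1,1,2).

From H_k ≅ ker(∂_k) / im(∂_{k+1}) we obtain:

  H_0: rank C_0 − rank ∂_1 = 10 − 9 = 1, and the invariant factors of ∂_1 are all 1, so H_0 = Z.
  H_1: rank ker ∂_1 − rank ∂_2 = (30 − 9) − 20 = 1, and ∂_2 has invariant factor 2 > 1, so H_1 = Z ⊕ Z_2.
  H_2: rank ker ∂_2 − rank ∂_3 = (20 − 20) − 0 = 0, and there is no ∂_3, so H_2 = 0.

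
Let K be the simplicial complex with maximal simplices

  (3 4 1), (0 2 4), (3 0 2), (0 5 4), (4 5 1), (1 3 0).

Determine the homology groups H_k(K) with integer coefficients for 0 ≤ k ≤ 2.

H_0 = Z,  H_1 = Z,  H_2 = 0.

Fix the vertex order 0 < 1 < 2 < 3 < 4 < 5 and write every simplex with vertices in increasing order. Then dim K = 2 and the simplices of K are:

  0-simplices (6): [0], [1], [2], [3], [4], [5]
  1-simplices (12): [0,1], [0,2], [0,3], [0,4], [0,5], [1,3], [1,4], [1,5], [2,3], [2,4], [3,4], [4,5]
  2-simplices (6): [0,1,3], [0,2,3], [0,2,4], [0,4,5], [1,3,4], [1,4,5]

Hence C_0 ≅ Z^6, C_1 ≅ Z^12, C_2 ≅ Z^6.

∂_1: C_1 → C_0 maps an edge to its endpoints' difference, ∂[p,q] = q − p. For instance
  ∂[0,2] = [2] − [0].
The resulting 6×12 matrix has rank 5, and its Smith normal form has invariant factors (1,1,1,1,1).

∂_2: C_2 → C_1 acts by ∂[p,q,r] = [q,r] − [p,r] + [p,q]. For instance
  ∂[1,3,4] = [3,4] − [1,4] + [1,3],
  ∂[0,2,4] = [2,4] − [0,4] + [0,2].
The resulting 12×6 matrix has rank 6, and its Smith normal form has invariant factors (1,1,1,1,1,1).

From H_k ≅ ker(∂_k) / im(∂_{k+1}) we obtain:

  H_0: rank C_0 − rank ∂_1 = 6 − 5 = 1, and the invariant factors of ∂_1 are all 1, so H_0 = Z.
  H_1: rank ker ∂_1 − rank ∂_2 = (12 − 5) − 6 = 1, and the invariant factors of ∂_2 are all 1, so H_1 = Z.
  H_2: rank ker ∂_2 − rank ∂_3 = (6 − 6) − 0 = 0, and there is no ∂_3, so H_2 = 0.

(K is a triangulation of the cylinder S^1 x I.)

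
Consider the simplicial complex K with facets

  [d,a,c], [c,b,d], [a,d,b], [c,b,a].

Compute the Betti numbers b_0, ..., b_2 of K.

Fix the vertex order a < b < c < d and write every simplex with vertices in increasing order. Then dim K = 2 and the simplices of K are:

  0-simplices (4): a, b, c, d
  1-simplices (6): ab, ac, ad, bc, bd, cd
  2-simplices (4): abc, abd, acd, bcd

Hence C_0 ≅ Z^4, C_1 ≅ Z^6, C_2 ≅ Z^4.

Boundary ∂_1: C_1 → C_0 is given by ∂[p,q] = [q] − [p]. For instance
  ∂bc = c − b.
The 4×6 boundary matrix has rank 3 and Smith normal form diag(1,1,1).

The boundary map ∂_2: C_2 → C_1 sends each 2-simplex [p,q,r] to [q,r] − [p,r] + [p,q]. For instance
  ∂abc = bc − ac + ab,
  ∂acd = cd − ad + ac.
This gives a 6×4 integer matrix of rank 3; reducing to Smith normal form yields diagonal entries (1,1,1).

Computing H_k = (kernel of ∂_k) / (image of ∂_{k+1}):

  H_0: rank C_0 − rank ∂_1 = 4 − 3 = 1, and the invariant factors of ∂_1 are all 1, so H_0 = Z.
  H_1: rank ker ∂_1 − rank ∂_2 = (6 − 3) − 3 = 0, and the invariant factors of ∂_2 are all 1, so H_1 = 0.
  H_2: rank ker ∂_2 − rank ∂_3 = (4 − 3) − 0 = 1, and there is no ∂_3, so H_2 = Z.

Hence the Betti numbers are b_0 = 1, b_1 = 0, b_2 = 1.

b_0 = 1, b_1 = 0, b_2 = 1.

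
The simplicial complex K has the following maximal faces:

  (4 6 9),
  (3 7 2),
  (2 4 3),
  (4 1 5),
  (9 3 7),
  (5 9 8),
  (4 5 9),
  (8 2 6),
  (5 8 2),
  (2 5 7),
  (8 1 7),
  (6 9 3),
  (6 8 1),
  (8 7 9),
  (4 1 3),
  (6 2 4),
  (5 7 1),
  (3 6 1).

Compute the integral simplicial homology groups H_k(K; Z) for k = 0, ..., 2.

H_0 = Z,  H_1 = Z ⊕ Z/2Z,  H_2 = 0.

We work with the vertex ordering 1 < 2 < 3 < 4 < 5 < 6 < 7 < 8 < 9. The simplices of K, each written with vertices in increasing order, are:

  0-simplices (9): [1], [2], [3], [4], [5], [6], [7], [8], [9]
  1-simplices (27): (27 of them)
  2-simplices (18): [1,3,4], [1,3,6], [1,4,5], [1,5,7], [1,6,8], [1,7,8], [2,3,4], [2,3,7], [2,4,6], [2,5,7], [2,5,8], [2,6,8], [3,6,9], [3,7,9], [4,5,9], [4,6,9], [5,8,9], [7,8,9]

giving chain groups C_0 ≅ Z^9, C_1 ≅ Z^27, C_2 ≅ Z^18.

Boundary ∂_1: C_1 → C_0 sends each edge [p,q] (with p < q) to q − p. For instance
  ∂[4,5] = [5] − [4].
As a 9×27 matrix over Z this has rank 8, with invariant factors (1,1,1,1,1,1,1,1).

The boundary map ∂_2: C_2 → C_1 maps a triangle to the signed sum of its edges. For instance
  ∂[5,8,9] = [8,9] − [5,9] + [5,8],
  ∂[2,3,7] = [3,7] − [2,7] + [2,3].
This gives a 27×18 integer matrix of rank 18; reducing to Smith normal form yields diagonal entries (1,1,1,1,1,1,1,1,1,1,1,1,1,1,1,1,1,2).

Now H_k = ker ∂_k / im ∂_{k+1}, so:

  H_0: rank C_0 − rank ∂_1 = 9 − 8 = 1, and the invariant factors of ∂_1 are all 1, so H_0 = Z.
  H_1: rank ker ∂_1 − rank ∂_2 = (27 − 8) − 18 = 1, and ∂_2 has invariant factor 2 > 1, so H_1 = Z ⊕ Z/2Z.
  H_2: rank ker ∂_2 − rank ∂_3 = (18 − 18) − 0 = 0, and there is no ∂_3, so H_2 = 0.

As a check, the Euler characteristic is 9 − 27 + 18 = 0, which agrees with 1 − 1 + 0 = 0.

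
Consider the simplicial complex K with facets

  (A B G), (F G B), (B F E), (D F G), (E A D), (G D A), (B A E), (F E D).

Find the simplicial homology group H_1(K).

H_1 ≅ 0.

Order the vertices as A < B < D < E < F < G. Listing each simplex with vertices in this order, K has dimension 2 with simplices:

  0-simplices (6): A, B, D, E, F, G
  1-simplices (12): AB, AD, AE, AG, BE, BF, BG, DE, DF, DG, EF, FG
  2-simplices (8): ABE, ABG, ADE, ADG, BEF, BFG, DEF, DFG

giving chain groups C_0 ≅ Z^6, C_1 ≅ Z^12, C_2 ≅ Z^8.

The boundary map ∂_1: C_1 → C_0 is given by ∂[p,q] = [q] − [p].
This gives a 6×12 integer matrix of rank 5; reducing to Smith normal form yields diagonal entries (1,1,1,1,1).

∂_2: C_2 → C_1 acts by ∂[p,q,r] = [q,r] − [p,r] + [p,q]. For instance
  ∂DEF = EF − DF + DE,
  ∂ADG = DG − AG + AD.
As a 12×8 matrix over Z this has rank 7, with invariant factors (1,1,1,1,1,1,1).

Reading off H_k = ker ∂_k / im ∂_{k+1}:

  H_1: rank ker ∂_1 − rank ∂_2 = (12 − 5) − 7 = 0, and the invariant factors of ∂_2 are all 1, so H_1 = 0.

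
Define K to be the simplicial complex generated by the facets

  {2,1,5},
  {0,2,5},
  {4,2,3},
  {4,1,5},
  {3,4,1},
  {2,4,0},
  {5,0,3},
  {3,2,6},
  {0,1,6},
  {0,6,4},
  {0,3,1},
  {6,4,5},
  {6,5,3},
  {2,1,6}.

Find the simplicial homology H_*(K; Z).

H_0 ≅ Z,  H_1 ≅ Z^2,  H_2 ≅ Z.

Order the vertices as 0 < 1 < 2 < 3 < 4 < 5 < 6. Listing each simplex with vertices in this order, K has dimension 2 with simplices:

  0-simplices (7): [0], [1], [2], [3], [4], [5], [6]
  1-simplices (21): [0,1], [0,2], [0,3], [0,4], [0,5], [0,6], [1,2], [1,3], [1,4], [1,5], [1,6], [2,3], [2,4], [2,5], [2,6], [3,4], [3,5], [3,6], [4,5], [4,6], [5,6]
  2-simplices (14): [0,1,3], [0,1,6], [0,2,4], [0,2,5], [0,3,5], [0,4,6], [1,2,5], [1,2,6], [1,3,4], [1,4,5], [2,3,4], [2,3,6], [3,5,6], [4,5,6]

Hence C_0 ≅ Z^7, C_1 ≅ Z^21, C_2 ≅ Z^14.

∂_1: C_1 → C_0 maps an edge to its endpoints' difference, ∂[p,q] = q − p. For instance
  ∂[4,6] = [6] − [4].
This gives a 7×21 integer matrix of rank 6; reducing to Smith normal form yields diagonal entries (1,1,1,1,1,1).

Boundary ∂_2: C_2 → C_1 maps a triangle to the signed sum of its edges. For instance
  ∂[3,5,6] = [5,6] − [3,6] + [3,5],
  ∂[0,2,4] = [2,4] − [0,4] + [0,2].
As a 21×14 matrix over Z this has rank 13, with invariant factors (1,1,1,1,1,1,1,1,1,1,1,1,1).

Now H_k = ker ∂_k / im ∂_{k+1}, so:

  H_0: rank C_0 − rank ∂_1 = 7 − 6 = 1, and the invariant factors of ∂_1 are all 1, so H_0 = Z.
  H_1: rank ker ∂_1 − rank ∂_2 = (21 − 6) − 13 = 2, and the invariant factors of ∂_2 are all 1, so H_1 = Z^2.
  H_2: rank ker ∂_2 − rank ∂_3 = (14 − 13) − 0 = 1, and there is no ∂_3, so H_2 = Z.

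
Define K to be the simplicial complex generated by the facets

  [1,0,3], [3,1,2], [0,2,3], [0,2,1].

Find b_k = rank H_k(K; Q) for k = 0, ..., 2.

b_0 = 1, b_1 = 0, b_2 = 1.

Take the total order 0 < 1 < 2 < 3 on the vertex set. Then K (dimension 2) consists of the simplices:

  0-simplices (4): [0], [1], [2], [3]
  1-simplices (6): [0,1], [0,2], [0,3], [1,2], [1,3], [2,3]
  2-simplices (4): [0,1,2], [0,1,3], [0,2,3], [1,2,3]

giving chain groups C_0 ≅ Z^4, C_1 ≅ Z^6, C_2 ≅ Z^4.

The boundary map ∂_1: C_1 → C_0 is given by ∂[p,q] = [q] − [p]. For instance
  ∂[1,2] = [2] − [1].
The 4×6 boundary matrix has rank 3 and Smith normal form diag(1,1,1).

∂_2: C_2 → C_1 sends each 2-simplex [p,q,r] to [q,r] − [p,r] + [p,q]. For instance
  ∂[0,1,3] = [1,3] − [0,3] + [0,1],
  ∂[1,2,3] = [2,3] − [1,3] + [1,2].
The resulting 6×4 matrix has rank 3, and its Smith normal form has invariant factors (1,1,1).

Computing H_k = (kernel of ∂_k) / (image of ∂_{k+1}):

  H_0: rank C_0 − rank ∂_1 = 4 − 3 = 1, and the invariant factors of ∂_1 are all 1, so H_0 = Z.
  H_1: rank ker ∂_1 − rank ∂_2 = (6 − 3) − 3 = 0, and the invariant factors of ∂_2 are all 1, so H_1 = 0.
  H_2: rank ker ∂_2 − rank ∂_3 = (4 − 3) − 0 = 1, and there is no ∂_3, so H_2 = Z.

(K is a triangulation of the 2-sphere S^2.)

Hence the Betti numbers are b_0 = 1, b_1 = 0, b_2 = 1.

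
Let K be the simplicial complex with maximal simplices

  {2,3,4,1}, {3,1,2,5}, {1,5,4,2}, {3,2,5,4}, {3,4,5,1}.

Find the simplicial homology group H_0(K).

H_0 = Z.

Fix the vertex order 1 < 2 < 3 < 4 < 5 and write every simplex with vertices in increasing order. Then dim K = 3 and the simplices of K are:

  0-simplices (5): [1], [2], [3], [4], [5]
  1-simplices (10): [1,2], [1,3], [1,4], [1,5], [2,3], [2,4], [2,5], [3,4], [3,5], [4,5]
  2-simplices (10): [1,2,3], [1,2,4], [1,2,5], [1,3,4], [1,3,5], [1,4,5], [2,3,4], [2,3,5], [2,4,5], [3,4,5]
  3-simplices (5): [1,2,3,4], [1,2,3,5], [1,2,4,5], [1,3,4,5], [2,3,4,5]

Hence C_0 ≅ Z^5, C_1 ≅ Z^10, C_2 ≅ Z^10, C_3 ≅ Z^5.

The boundary map ∂_1: C_1 → C_0 sends each edge [p,q] (with p < q) to q − p.
The resulting 5×10 matrix has rank 4, and its Smith normal form has invariant factors (1,1,1,1).

∂_2: C_2 → C_1 acts by ∂[p,q,r] = [q,r] − [p,r] + [p,q]. For instance
  ∂[2,3,5] = [3,5] − [2,5] + [2,3],
  ∂[3,4,5] = [4,5] − [3,5] + [3,4].
The 10×10 boundary matrix has rank 6 and Smith normal form diag(1,1,1,1,1,1).

The boundary map ∂_3: C_3 → C_2 sends each 3-simplex σ to the alternating sum Σ_i (−1)^i (σ with its i-th vertex removed). For instance
  ∂[2,3,4,5] = [3,4,5] − [2,4,5] + [2,3,5] − [2,3,4],
  ∂[1,2,3,4] = [2,3,4] − [1,3,4] + [1,2,4] − [1,2,3].
This gives a 10×5 integer matrix of rank 4; reducing to Smith normal form yields diagonal entries (1,1,1,1).

Computing H_k = (kernel of ∂_k) / (image of ∂_{k+1}):

  H_0: rank C_0 − rank ∂_1 = 5 − 4 = 1, and the invariant factors of ∂_1 are all 1, so H_0 ≅ Z.

(K is a triangulation of the 3-sphere S^3.)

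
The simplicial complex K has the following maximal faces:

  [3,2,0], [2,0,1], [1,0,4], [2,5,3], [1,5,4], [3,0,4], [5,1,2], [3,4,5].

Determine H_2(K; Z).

Fix the vertex order 0 < 1 < 2 < 3 < 4 < 5 and write every simplex with vertices in increasing order. Then dim K = 2 and the simplices of K are:

  0-simplices (6): [0], [1], [2], [3], [4], [5]
  1-simplices (12): [0,1], [0,2], [0,3], [0,4], [1,2], [1,4], [1,5], [2,3], [2,5], [3,4], [3,5], [4,5]
  2-simplices (8): [0,1,2], [0,1,4], [0,2,3], [0,3,4], [1,2,5], [1,4,5], [2,3,5], [3,4,5]

Hence C_0 ≅ Z^6, C_1 ≅ Z^12, C_2 ≅ Z^8.

∂_1: C_1 → C_0 is given by ∂[p,q] = [q] − [p]. For instance
  ∂[3,4] = [4] − [3].
The resulting 6×12 matrix has rank 5, and its Smith normal form has invariant factors (1,1,1,1,1).

Boundary ∂_2: C_2 → C_1 maps a triangle to the signed sum of its edges. For instance
  ∂[1,2,5] = [2,5] − [1,5] + [1,2],
  ∂[0,1,2] = [1,2] − [0,2] + [0,1].
This gives a 12×8 integer matrix of rank 7; reducing to Smith normal form yields diagonal entries (1,1,1,1,1,1,1).

Reading off H_k = ker ∂_k / im ∂_{k+1}:

  H_2: rank ker ∂_2 − rank ∂_3 = (8 − 7) − 0 = 1, and there is no ∂_3, so H_2 = Z.

H_2 ≅ Z.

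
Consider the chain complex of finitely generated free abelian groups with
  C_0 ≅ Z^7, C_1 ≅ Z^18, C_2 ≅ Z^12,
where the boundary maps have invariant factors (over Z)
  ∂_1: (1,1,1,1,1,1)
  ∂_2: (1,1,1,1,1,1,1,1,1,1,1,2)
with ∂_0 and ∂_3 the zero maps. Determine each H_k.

H_0 ≅ Z,  H_1 ≅ Z/2,  H_2 = 0.

H_0: b_0 = 7 − 0 − 6 = 1; torsion from ∂_1 factors > 1: none. So H_0 ≅ Z.
H_1: b_1 = 18 − 6 − 12 = 0; torsion from ∂_2 factors > 1: [2]. So H_1 ≅ Z/2.
H_2: b_2 = 12 − 12 − 0 = 0; torsion from ∂_3 factors > 1: none. So H_2 ≅ 0.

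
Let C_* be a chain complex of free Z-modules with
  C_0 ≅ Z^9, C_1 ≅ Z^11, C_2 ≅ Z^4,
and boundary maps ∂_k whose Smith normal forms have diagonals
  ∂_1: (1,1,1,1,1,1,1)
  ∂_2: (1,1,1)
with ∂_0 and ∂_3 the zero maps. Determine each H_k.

H_0 = Z^2,  H_1 = Z,  H_2 = Z.

H_0: b_0 = 9 − 0 − 7 = 2; torsion from ∂_1 factors > 1: none. So H_0 = Z^2.
H_1: b_1 = 11 − 7 − 3 = 1; torsion from ∂_2 factors > 1: none. So H_1 = Z.
H_2: b_2 = 4 − 3 − 0 = 1; torsion from ∂_3 factors > 1: none. So H_2 = Z.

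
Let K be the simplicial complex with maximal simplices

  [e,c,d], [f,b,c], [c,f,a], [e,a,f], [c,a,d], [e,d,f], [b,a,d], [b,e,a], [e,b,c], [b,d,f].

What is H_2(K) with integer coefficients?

K has 6 vertices, 15 edges, 10 triangles.
rank ∂_2 = 10, rank ∂_3 = 0 ⇒ b_2 = 10 − 10 − 0 = 0. So H_2 ≅ 0.

H_2 = 0.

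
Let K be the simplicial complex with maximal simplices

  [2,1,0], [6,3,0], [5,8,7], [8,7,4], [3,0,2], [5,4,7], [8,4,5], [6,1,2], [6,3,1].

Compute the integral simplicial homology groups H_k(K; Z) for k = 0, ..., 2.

We work with the vertex ordering 0 < 1 < 2 < 3 < 4 < 5 < 6 < 7 < 8. The simplices of K, each written with vertices in increasing order, are:

  0-simplices (9): [0], [1], [2], [3], [4], [5], [6], [7], [8]
  1-simplices (16): [0,1], [0,2], [0,3], [0,6], [1,2], [1,3], [1,6], [2,3], [2,6], [3,6], [4,5], [4,7], [4,8], [5,7], [5,8], [7,8]
  2-simplices (9): [0,1,2], [0,2,3], [0,3,6], [1,2,6], [1,3,6], [4,5,7], [4,5,8], [4,7,8], [5,7,8]

Hence C_0 ≅ Z^9, C_1 ≅ Z^16, C_2 ≅ Z^9.

∂_1: C_1 → C_0 sends each edge [p,q] (with p < q) to q − p. For instance
  ∂[0,1] = [1] − [0].
The 9×16 boundary matrix has rank 7 and Smith normal form diag(1,1,1,1,1,1,1).

∂_2: C_2 → C_1 maps a triangle to the signed sum of its edges. For instance
  ∂[4,5,7] = [5,7] − [4,7] + [4,5],
  ∂[4,7,8] = [7,8] − [4,8] + [4,7].
As a 16×9 matrix over Z this has rank 8, with invariant factors (1,1,1,1,1,1,1,1).

From H_k ≅ ker(∂_k) / im(∂_{k+1}) we obtain:

  H_0: rank C_0 − rank ∂_1 = 9 − 7 = 2, and the invariant factors of ∂_1 are all 1, so H_0 = Z^2.
  H_1: rank ker ∂_1 − rank ∂_2 = (16 − 7) − 8 = 1, and the invariant factors of ∂_2 are all 1, so H_1 = Z.
  H_2: rank ker ∂_2 − rank ∂_3 = (9 − 8) − 0 = 1, and there is no ∂_3, so H_2 = Z.

H_0 = Z^2,  H_1 = Z,  H_2 = Z.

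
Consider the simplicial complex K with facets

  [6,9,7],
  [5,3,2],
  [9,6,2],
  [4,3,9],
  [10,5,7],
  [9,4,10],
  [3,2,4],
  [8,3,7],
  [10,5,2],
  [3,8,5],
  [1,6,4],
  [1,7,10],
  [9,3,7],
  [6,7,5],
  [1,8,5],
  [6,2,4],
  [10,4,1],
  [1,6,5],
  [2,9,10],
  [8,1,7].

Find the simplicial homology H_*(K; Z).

H_0 = Z,  H_1 = Z ⊕ Z/2Z,  H_2 = 0.

We work with the vertex ordering 1 < 2 < 3 < 4 < 5 < 6 < 7 < 8 < 9 < 10. The simplices of K, each written with vertices in increasing order, are:

  0-simplices (10): [1], [2], [3], [4], [5], [6], [7], [8], [9], [10]
  1-simplices (30): (30 of them)
  2-simplices (20): (20 of them)

giving chain groups C_0 ≅ Z^10, C_1 ≅ Z^30, C_2 ≅ Z^20.

The boundary map ∂_1: C_1 → C_0 is given by ∂[p,q] = [q] − [p]. For instance
  ∂[5,10] = [10] − [5].
The 10×30 boundary matrix has rank 9 and Smith normal form diag(1,1,1,1,1,1,1,1,1).

The boundary map ∂_2: C_2 → C_1 maps a triangle to the signed sum of its edges. For instance
  ∂[4,9,10] = [9,10] − [4,10] + [4,9],
  ∂[2,9,10] = [9,10] − [2,10] + [2,9].
As a 30×20 matrix over Z this has rank 20, with invariant factors (1,1,1,1,1,1,1,1,1,1,1,1,1,1,1,1,1,1,1,2).

From H_k ≅ ker(∂_k) / im(∂_{k+1}) we obtain:

  H_0: rank C_0 − rank ∂_1 = 10 − 9 = 1, and the invariant factors of ∂_1 are all 1, so H_0 ≅ Z.
  H_1: rank ker ∂_1 − rank ∂_2 = (30 − 9) − 20 = 1, and ∂_2 has invariant factor 2 > 1, so H_1 ≅ Z ⊕ Z/2Z.
  H_2: rank ker ∂_2 − rank ∂_3 = (20 − 20) − 0 = 0, and there is no ∂_3, so H_2 ≅ 0.

(K is a triangulation of the Klein bottle.)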